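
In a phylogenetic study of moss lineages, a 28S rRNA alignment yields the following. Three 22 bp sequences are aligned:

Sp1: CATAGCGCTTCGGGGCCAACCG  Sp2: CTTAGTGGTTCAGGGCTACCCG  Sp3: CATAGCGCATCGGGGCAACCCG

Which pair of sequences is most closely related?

Sp1 and Sp3

Sp1–Sp2: 6/22 differ, p = 0.273, d = 0.339.
Sp1–Sp3: 3/22 differ, p = 0.136, d = 0.151.
Sp2–Sp3: 6/22 differ, p = 0.273, d = 0.339.
The smallest distance is between Sp1 and Sp3.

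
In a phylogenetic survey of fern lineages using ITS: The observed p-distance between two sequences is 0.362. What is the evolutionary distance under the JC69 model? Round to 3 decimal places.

0.494

d = −(3/4) ln(1 − 4p/3) = −0.75 ln(1 − 0.482667) = −0.75 ln(0.517333)
  = −0.75 × (-0.659069) = 0.494302 substitutions/site.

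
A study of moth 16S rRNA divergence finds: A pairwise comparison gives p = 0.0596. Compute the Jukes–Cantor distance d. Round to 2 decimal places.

0.06

d = −(3/4) ln(1 − 4p/3) = −0.75 ln(1 − 0.079467) = −0.75 ln(0.920533)
  = −0.75 × (-0.082802) = 0.062102 substitutions/site.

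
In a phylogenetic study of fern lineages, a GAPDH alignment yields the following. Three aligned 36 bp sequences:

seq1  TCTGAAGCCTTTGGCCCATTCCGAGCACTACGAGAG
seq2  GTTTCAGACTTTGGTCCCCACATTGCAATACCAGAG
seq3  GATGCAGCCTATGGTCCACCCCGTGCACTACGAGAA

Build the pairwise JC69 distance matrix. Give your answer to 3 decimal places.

seq1–seq2: 14/36 sites differ → p ≈ 0.388889, d = −0.75 ln(1 − 0.518519) = 0.548166 ≈ 0.548.
seq1–seq3: 9/36 sites differ → p = 0.25, d = −0.75 ln(1 − 0.333333) = 0.304098 ≈ 0.304.
seq2–seq3: 11/36 sites differ → p ≈ 0.305556, d = −0.75 ln(1 − 0.407408) = 0.392437 ≈ 0.392.

d(seq1,seq2) = 0.548, d(seq1,seq3) = 0.304, d(seq2,seq3) = 0.392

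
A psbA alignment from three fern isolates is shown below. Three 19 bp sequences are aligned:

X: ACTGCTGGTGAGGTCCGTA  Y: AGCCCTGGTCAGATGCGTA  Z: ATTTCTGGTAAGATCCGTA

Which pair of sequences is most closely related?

X and Z

X–Y: 6/19 differ, p = 0.316, d = 0.410.
X–Z: 4/19 differ, p = 0.211, d = 0.247.
Y–Z: 5/19 differ, p = 0.263, d = 0.324.
The smallest distance is between X and Z.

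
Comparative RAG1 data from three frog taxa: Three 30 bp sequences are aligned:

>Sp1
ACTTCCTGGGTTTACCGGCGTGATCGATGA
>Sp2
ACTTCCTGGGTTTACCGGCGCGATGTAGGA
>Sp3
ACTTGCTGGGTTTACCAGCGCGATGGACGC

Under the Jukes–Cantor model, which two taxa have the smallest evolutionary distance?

Sp1–Sp2: 4/30 differ, p = 0.133, d = 0.147.
Sp1–Sp3: 6/30 differ, p = 0.200, d = 0.233.
Sp2–Sp3: 5/30 differ, p = 0.167, d = 0.188.
The smallest distance is between Sp1 and Sp2.

Sp1 and Sp2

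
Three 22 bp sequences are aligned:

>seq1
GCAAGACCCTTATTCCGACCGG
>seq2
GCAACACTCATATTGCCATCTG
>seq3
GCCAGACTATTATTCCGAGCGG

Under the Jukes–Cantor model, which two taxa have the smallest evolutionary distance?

seq1–seq2: 7/22 differ, p = 0.318, d = 0.414.
seq1–seq3: 4/22 differ, p = 0.182, d = 0.208.
seq2–seq3: 8/22 differ, p = 0.364, d = 0.497.
The smallest distance is between seq1 and seq3.

seq1 and seq3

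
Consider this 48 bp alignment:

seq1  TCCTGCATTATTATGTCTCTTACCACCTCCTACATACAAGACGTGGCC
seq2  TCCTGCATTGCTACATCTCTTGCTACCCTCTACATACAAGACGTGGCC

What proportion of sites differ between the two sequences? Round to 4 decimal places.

0.1667

The sequences differ at 8 of 48 positions (sites 10, 11, 14, 15, 22, 24, 28, 29).
p = 8/48 = 0.166666… ≈ 0.1667 (to 4 d.p.).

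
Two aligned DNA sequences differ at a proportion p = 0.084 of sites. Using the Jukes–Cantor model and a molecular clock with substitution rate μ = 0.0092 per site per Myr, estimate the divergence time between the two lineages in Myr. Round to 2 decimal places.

4.84

d = −(3/4) ln(1 − 4p/3) = −0.75 ln(1 − 0.112) = −0.75 ln(0.888)
  = −0.75 × (-0.118784) = 0.089088 substitutions/site.
Under a molecular clock d = 2μt, so t = d/(2μ) = 0.089088 / (2 × 0.0092) = 4.84 Myr.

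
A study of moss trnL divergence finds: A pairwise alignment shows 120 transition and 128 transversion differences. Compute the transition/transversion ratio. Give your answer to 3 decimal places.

R = 120/128 = 0.9375 ≈ 0.938 (to 3 d.p.).

0.938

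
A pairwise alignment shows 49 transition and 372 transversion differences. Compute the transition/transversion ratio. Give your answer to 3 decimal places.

0.132

R = 49/372 = 0.131720… ≈ 0.132 (to 3 d.p.).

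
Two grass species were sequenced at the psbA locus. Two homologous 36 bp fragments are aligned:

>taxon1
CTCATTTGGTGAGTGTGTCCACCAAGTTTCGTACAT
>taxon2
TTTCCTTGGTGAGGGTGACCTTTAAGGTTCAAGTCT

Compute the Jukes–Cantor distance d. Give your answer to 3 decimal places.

The sequences differ at 15 of 36 sites, so p = 15/36 ≈ 0.416667.
d = −(3/4) ln(1 − 4p/3) = −0.75 ln(1 − 0.555556) = −0.75 ln(0.444444)
  = −0.75 × (-0.810931) = 0.608198 substitutions/site.

0.608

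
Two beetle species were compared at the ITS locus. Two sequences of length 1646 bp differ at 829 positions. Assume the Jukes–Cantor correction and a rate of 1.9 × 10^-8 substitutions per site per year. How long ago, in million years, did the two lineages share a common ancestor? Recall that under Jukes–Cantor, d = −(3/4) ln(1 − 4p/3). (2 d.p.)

21.97

p = 829/1646 ≈ 0.503645.
d = −(3/4) ln(1 − 4p/3) = −0.75 ln(1 − 0.671527) = −0.75 ln(0.328473)
  = −0.75 × (-1.113301) = 0.834976 substitutions/site.
Under a molecular clock d = 2μt, so t = d/(2μ) = 0.834976 / (2 × 1.9 × 10^-8) = 21.97 million years.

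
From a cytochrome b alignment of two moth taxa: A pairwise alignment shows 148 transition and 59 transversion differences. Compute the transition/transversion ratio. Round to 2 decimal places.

R = 148/59 = 2.508474… ≈ 2.51 (to 2 d.p.).

2.51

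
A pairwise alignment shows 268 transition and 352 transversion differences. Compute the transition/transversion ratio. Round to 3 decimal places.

R = 268/352 = 0.761363… ≈ 0.761 (to 3 d.p.).

0.761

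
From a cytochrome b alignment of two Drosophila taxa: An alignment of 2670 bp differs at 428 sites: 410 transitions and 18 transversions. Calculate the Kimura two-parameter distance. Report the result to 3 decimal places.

P = 410/2670 ≈ 0.153558 and Q = 18/2670 ≈ 0.006742.
Under the Kimura two-parameter model, d = −½ ln(1 − 2P − Q) − ¼ ln(1 − 2Q).
1 − 2P − Q = 0.686142, giving −½ ln(0.686142) = 0.188335.
1 − 2Q = 0.986516, giving −¼ ln(0.986516) = 0.003394.
d = 0.188335 + 0.003394 = 0.191729.

0.192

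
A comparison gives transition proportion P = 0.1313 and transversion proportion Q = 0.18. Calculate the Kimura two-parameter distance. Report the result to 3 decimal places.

Under the Kimura two-parameter model, d = −½ ln(1 − 2P − Q) − ¼ ln(1 − 2Q).
1 − 2P − Q = 0.5574, giving −½ ln(0.5574) = 0.292236.
1 − 2Q = 0.64, giving −¼ ln(0.64) = 0.111572.
d = 0.292236 + 0.111572 = 0.403808.

0.404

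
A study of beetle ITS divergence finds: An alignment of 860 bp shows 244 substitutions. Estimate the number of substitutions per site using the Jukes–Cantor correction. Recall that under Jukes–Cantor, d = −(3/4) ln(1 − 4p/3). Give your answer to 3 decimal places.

p = 244/860 ≈ 0.283721.
d = −(3/4) ln(1 − 4p/3) = −0.75 ln(1 − 0.378295) = −0.75 ln(0.621705)
  = −0.75 × (-0.475290) = 0.356468 substitutions/site.

0.356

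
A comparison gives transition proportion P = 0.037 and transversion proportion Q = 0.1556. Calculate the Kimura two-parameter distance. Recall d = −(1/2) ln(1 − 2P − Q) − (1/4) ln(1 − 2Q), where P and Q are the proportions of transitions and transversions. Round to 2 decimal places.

Under the Kimura two-parameter model, d = −½ ln(1 − 2P − Q) − ¼ ln(1 − 2Q).
1 − 2P − Q = 0.7704, giving −½ ln(0.7704) = 0.130423.
1 − 2Q = 0.6888, giving −¼ ln(0.6888) = 0.093201.
d = 0.130423 + 0.093201 = 0.223624.

0.22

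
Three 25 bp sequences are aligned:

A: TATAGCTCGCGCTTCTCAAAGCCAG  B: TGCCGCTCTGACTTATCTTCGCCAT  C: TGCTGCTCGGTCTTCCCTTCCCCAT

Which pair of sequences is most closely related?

A–B: 11/25 differ, p = 0.440, d = 0.663.
A–C: 11/25 differ, p = 0.440, d = 0.663.
B–C: 6/25 differ, p = 0.240, d = 0.289.
The smallest distance is between B and C.

B and C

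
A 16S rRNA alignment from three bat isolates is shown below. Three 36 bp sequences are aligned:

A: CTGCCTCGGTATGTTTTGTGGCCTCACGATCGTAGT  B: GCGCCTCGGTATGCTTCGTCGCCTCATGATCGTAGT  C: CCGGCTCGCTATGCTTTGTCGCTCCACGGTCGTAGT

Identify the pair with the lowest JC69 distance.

A and B

A–B: 6/36 differ, p = 0.167, d = 0.188.
A–C: 8/36 differ, p = 0.222, d = 0.264.
B–C: 8/36 differ, p = 0.222, d = 0.264.
The smallest distance is between A and B.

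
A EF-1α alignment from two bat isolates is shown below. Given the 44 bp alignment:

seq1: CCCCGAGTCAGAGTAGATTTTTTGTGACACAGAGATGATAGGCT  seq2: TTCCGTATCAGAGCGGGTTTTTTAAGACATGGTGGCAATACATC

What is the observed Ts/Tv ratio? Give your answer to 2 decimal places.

Transitions are A↔G and C↔T; transversions are all other mismatches.
Transitions: 15. Transversions: 4.
R = 15/4 = 3.75.

3.75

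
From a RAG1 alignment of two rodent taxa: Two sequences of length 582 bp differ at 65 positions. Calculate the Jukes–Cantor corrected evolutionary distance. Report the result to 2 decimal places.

0.12

p = 65/582 ≈ 0.111684.
d = −(3/4) ln(1 − 4p/3) = −0.75 ln(1 − 0.148912) = −0.75 ln(0.851088)
  = −0.75 × (-0.161240) = 0.120930 substitutions/site.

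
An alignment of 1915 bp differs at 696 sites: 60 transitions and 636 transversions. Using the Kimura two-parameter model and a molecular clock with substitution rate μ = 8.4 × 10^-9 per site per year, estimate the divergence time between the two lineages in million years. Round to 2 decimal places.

P = 60/1915 ≈ 0.031332 and Q = 636/1915 ≈ 0.332115.
Under the Kimura two-parameter model, d = −½ ln(1 − 2P − Q) − ¼ ln(1 − 2Q).
1 − 2P − Q = 0.605221, giving −½ ln(0.605221) = 0.251081.
1 − 2Q = 0.33577, giving −¼ ln(0.33577) = 0.272832.
d = 0.251081 + 0.272832 = 0.523913.
Under a molecular clock d = 2μt, so t = d/(2μ) = 0.523913 / (2 × 8.4 × 10^-9) = 31.19 million years.

31.19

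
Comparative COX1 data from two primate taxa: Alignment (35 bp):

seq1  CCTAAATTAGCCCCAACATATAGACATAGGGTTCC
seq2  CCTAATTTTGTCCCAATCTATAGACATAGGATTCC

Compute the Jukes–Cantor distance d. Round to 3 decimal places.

0.195

The sequences differ at 6 of 35 sites (6, 9, 11, 17, 18, 31), so p = 6/35 ≈ 0.171429.
d = −(3/4) ln(1 − 4p/3) = −0.75 ln(1 − 0.228572) = −0.75 ln(0.771428)
  = −0.75 × (-0.259512) = 0.194634 substitutions/site.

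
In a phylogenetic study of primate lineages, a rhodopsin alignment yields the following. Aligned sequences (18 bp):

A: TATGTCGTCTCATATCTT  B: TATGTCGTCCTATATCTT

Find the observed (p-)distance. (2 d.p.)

The sequences differ at 2 of 18 positions (sites 10, 11).
p = 2/18 = 0.111111… ≈ 0.11 (to 2 d.p.).

0.11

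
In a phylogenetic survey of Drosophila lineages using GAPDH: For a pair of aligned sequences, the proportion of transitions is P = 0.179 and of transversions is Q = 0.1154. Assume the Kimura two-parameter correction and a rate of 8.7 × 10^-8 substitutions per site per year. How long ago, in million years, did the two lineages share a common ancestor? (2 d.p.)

Under the Kimura two-parameter model, d = −½ ln(1 − 2P − Q) − ¼ ln(1 − 2Q).
1 − 2P − Q = 0.5266, giving −½ ln(0.5266) = 0.320657.
1 − 2Q = 0.7692, giving −¼ ln(0.7692) = 0.065601.
d = 0.320657 + 0.065601 = 0.386258.
Under a molecular clock d = 2μt, so t = d/(2μ) = 0.386258 / (2 × 8.7 × 10^-8) = 2.22 million years.

2.22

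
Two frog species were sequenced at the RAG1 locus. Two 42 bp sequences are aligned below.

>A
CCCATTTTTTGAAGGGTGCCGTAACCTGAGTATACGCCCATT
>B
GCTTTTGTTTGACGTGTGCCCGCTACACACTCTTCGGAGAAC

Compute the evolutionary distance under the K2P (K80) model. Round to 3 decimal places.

Of 42 sites, 2 differences are transitions and 19 are transversions, so P = 2/42 ≈ 0.047619 and Q = 19/42 ≈ 0.452381.
Under the Kimura two-parameter model, d = −½ ln(1 − 2P − Q) − ¼ ln(1 − 2Q).
1 − 2P − Q = 0.452381, giving −½ ln(0.452381) = 0.396615.
1 − 2Q = 0.095238, giving −¼ ln(0.095238) = 0.587844.
d = 0.396615 + 0.587844 = 0.984459.

0.984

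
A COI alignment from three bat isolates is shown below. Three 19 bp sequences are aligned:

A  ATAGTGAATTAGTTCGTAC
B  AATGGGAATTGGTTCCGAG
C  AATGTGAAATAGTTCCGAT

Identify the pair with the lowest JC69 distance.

B and C

A–B: 7/19 differ, p = 0.368, d = 0.507.
A–C: 6/19 differ, p = 0.316, d = 0.410.
B–C: 4/19 differ, p = 0.211, d = 0.247.
The smallest distance is between B and C.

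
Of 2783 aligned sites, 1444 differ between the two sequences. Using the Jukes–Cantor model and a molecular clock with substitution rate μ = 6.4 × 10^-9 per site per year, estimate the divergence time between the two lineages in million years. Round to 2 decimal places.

p = 1444/2783 ≈ 0.518865.
d = −(3/4) ln(1 − 4p/3) = −0.75 ln(1 − 0.69182) = −0.75 ln(0.30818)
  = −0.75 × (-1.177071) = 0.882803 substitutions/site.
Under a molecular clock d = 2μt, so t = d/(2μ) = 0.882803 / (2 × 6.4 × 10^-9) = 68.97 million years.

68.97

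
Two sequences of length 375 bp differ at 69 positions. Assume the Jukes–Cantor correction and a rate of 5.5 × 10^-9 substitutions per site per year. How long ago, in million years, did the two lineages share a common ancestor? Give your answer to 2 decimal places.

19.19

p = 69/375 = 0.184.
d = −(3/4) ln(1 − 4p/3) = −0.75 ln(1 − 0.245333) = −0.75 ln(0.754667)
  = −0.75 × (-0.281479) = 0.211109 substitutions/site.
Under a molecular clock d = 2μt, so t = d/(2μ) = 0.211109 / (2 × 5.5 × 10^-9) = 19.19 million years.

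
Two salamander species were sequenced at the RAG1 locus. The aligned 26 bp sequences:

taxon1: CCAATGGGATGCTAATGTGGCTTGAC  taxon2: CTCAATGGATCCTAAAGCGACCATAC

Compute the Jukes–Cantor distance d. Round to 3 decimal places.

0.623

The sequences differ at 11 of 26 sites, so p = 11/26 ≈ 0.423077.
d = −(3/4) ln(1 − 4p/3) = −0.75 ln(1 − 0.564103) = −0.75 ln(0.435897)
  = −0.75 × (-0.830349) = 0.622762 substitutions/site.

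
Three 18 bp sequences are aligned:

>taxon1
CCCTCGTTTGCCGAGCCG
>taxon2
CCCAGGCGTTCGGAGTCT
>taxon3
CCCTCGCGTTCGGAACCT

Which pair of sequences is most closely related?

taxon2 and taxon3

taxon1–taxon2: 8/18 differ, p = 0.444, d = 0.673.
taxon1–taxon3: 6/18 differ, p = 0.333, d = 0.441.
taxon2–taxon3: 4/18 differ, p = 0.222, d = 0.264.
The smallest distance is between taxon2 and taxon3.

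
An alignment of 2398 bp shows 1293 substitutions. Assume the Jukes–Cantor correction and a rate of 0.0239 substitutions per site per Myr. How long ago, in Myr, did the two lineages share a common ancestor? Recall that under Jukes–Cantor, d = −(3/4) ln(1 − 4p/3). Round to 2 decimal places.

19.91

p = 1293/2398 ≈ 0.539199.
d = −(3/4) ln(1 − 4p/3) = −0.75 ln(1 − 0.718932) = −0.75 ln(0.281068)
  = −0.75 × (-1.269159) = 0.951869 substitutions/site.
Under a molecular clock d = 2μt, so t = d/(2μ) = 0.951869 / (2 × 0.0239) = 19.91 Myr.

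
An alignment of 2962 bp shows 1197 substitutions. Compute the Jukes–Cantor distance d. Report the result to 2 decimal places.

p = 1197/2962 ≈ 0.404119.
d = −(3/4) ln(1 − 4p/3) = −0.75 ln(1 − 0.538825) = −0.75 ln(0.461175)
  = −0.75 × (-0.773978) = 0.580484 substitutions/site.

0.58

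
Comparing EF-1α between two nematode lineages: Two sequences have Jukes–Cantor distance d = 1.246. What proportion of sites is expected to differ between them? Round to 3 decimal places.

p = (3/4)(1 − e^(−4d/3)) = 0.75 × (1 − e^(-1.661333)) = 0.75 × (1 − 0.189886) = 0.607586.

0.608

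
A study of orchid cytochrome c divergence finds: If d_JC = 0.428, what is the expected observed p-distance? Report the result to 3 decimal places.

0.326

p = (3/4)(1 − e^(−4d/3)) = 0.75 × (1 − e^(-0.570667)) = 0.75 × (1 − 0.565148) = 0.326139.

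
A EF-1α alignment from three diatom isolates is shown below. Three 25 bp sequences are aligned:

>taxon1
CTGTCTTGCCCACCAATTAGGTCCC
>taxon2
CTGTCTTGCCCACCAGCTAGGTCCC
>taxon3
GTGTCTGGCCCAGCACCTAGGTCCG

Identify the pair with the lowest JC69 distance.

taxon1–taxon2: 2/25 differ, p = 0.080, d = 0.085.
taxon1–taxon3: 6/25 differ, p = 0.240, d = 0.289.
taxon2–taxon3: 5/25 differ, p = 0.200, d = 0.233.
The smallest distance is between taxon1 and taxon2.

taxon1 and taxon2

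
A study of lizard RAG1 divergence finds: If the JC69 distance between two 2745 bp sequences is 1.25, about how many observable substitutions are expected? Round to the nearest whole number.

Invert JC69: p = (3/4)(1 − e^(−4d/3)) = 0.75 × (1 − e^(-1.666667)) = 0.75 × (1 − 0.188876) = 0.608343.
Expected differing sites = pL ≈ 0.608343 × 2745 = 1669.901535 ≈ 1670.

1670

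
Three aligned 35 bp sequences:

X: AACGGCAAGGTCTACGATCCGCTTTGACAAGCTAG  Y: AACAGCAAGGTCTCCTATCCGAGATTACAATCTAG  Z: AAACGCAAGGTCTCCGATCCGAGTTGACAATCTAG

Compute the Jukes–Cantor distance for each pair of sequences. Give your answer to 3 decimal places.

X–Y: 8/35 sites differ → p ≈ 0.228571, d = −0.75 ln(1 − 0.304761) = 0.272625 ≈ 0.273.
X–Z: 6/35 sites differ → p ≈ 0.171429, d = −0.75 ln(1 − 0.228572) = 0.194634 ≈ 0.195.
Y–Z: 5/35 sites differ → p ≈ 0.142857, d = −0.75 ln(1 − 0.190476) = 0.158482 ≈ 0.158.

d(X,Y) = 0.273, d(X,Z) = 0.195, d(Y,Z) = 0.158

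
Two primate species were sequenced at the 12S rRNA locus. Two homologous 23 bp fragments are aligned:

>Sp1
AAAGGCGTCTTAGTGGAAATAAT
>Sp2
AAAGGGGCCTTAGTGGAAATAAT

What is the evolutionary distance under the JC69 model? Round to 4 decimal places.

0.0924

The sequences differ at 2 of 23 sites (6, 8), so p = 2/23 ≈ 0.086957.
d = −(3/4) ln(1 − 4p/3) = −0.75 ln(1 − 0.115943) = −0.75 ln(0.884057)
  = −0.75 × (-0.123234) = 0.092426 substitutions/site.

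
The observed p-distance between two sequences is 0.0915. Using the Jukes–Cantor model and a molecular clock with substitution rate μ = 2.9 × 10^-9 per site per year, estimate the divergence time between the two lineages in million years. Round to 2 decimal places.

16.82

d = −(3/4) ln(1 − 4p/3) = −0.75 ln(1 − 0.122) = −0.75 ln(0.878)
  = −0.75 × (-0.130109) = 0.097582 substitutions/site.
Under a molecular clock d = 2μt, so t = d/(2μ) = 0.097582 / (2 × 2.9 × 10^-9) = 16.82 million years.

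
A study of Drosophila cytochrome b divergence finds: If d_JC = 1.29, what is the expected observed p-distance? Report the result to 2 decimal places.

0.62

p = (3/4)(1 − e^(−4d/3)) = 0.75 × (1 − e^(-1.72)) = 0.75 × (1 − 0.179066) = 0.615701.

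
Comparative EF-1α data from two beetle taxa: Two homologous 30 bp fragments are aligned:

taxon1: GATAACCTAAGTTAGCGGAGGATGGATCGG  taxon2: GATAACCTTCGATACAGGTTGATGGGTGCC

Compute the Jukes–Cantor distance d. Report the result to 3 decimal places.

The sequences differ at 11 of 30 sites, so p = 11/30 ≈ 0.366667.
d = −(3/4) ln(1 − 4p/3) = −0.75 ln(1 − 0.488889) = −0.75 ln(0.511111)
  = −0.75 × (-0.671168) = 0.503376 substitutions/site.

0.503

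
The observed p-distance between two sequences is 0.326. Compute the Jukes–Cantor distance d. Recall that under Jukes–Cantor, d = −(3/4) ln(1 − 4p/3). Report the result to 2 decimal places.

d = −(3/4) ln(1 − 4p/3) = −0.75 ln(1 − 0.434667) = −0.75 ln(0.565333)
  = −0.75 × (-0.570340) = 0.427755 substitutions/site.

0.43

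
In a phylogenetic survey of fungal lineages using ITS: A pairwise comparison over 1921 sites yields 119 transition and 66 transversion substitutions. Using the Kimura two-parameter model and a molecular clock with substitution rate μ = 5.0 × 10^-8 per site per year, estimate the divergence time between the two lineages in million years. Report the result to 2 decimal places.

P = 119/1921 ≈ 0.061947 and Q = 66/1921 ≈ 0.034357.
Under the Kimura two-parameter model, d = −½ ln(1 − 2P − Q) − ¼ ln(1 − 2Q).
1 − 2P − Q = 0.841749, giving −½ ln(0.841749) = 0.086137.
1 − 2Q = 0.931286, giving −¼ ln(0.931286) = 0.017797.
d = 0.086137 + 0.017797 = 0.103934.
Under a molecular clock d = 2μt, so t = d/(2μ) = 0.103934 / (2 × 5.0 × 10^-8) = 1.04 million years.

1.04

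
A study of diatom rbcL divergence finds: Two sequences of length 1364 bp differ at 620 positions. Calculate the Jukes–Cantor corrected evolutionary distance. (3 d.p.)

p = 620/1364 ≈ 0.454545.
d = −(3/4) ln(1 − 4p/3) = −0.75 ln(1 − 0.60606) = −0.75 ln(0.39394)
  = −0.75 × (-0.931557) = 0.698668 substitutions/site.

0.699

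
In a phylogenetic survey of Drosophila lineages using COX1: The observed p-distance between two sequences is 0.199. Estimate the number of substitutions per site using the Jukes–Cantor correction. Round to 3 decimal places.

0.231

d = −(3/4) ln(1 − 4p/3) = −0.75 ln(1 − 0.265333) = −0.75 ln(0.734667)
  = −0.75 × (-0.308338) = 0.231254 substitutions/site.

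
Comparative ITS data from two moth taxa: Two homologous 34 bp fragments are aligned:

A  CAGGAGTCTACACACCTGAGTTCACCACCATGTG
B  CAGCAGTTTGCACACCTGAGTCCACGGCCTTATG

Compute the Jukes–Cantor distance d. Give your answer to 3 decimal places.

The sequences differ at 8 of 34 sites (4, 8, 10, 22, 26, 27, 30, 32), so p = 8/34 ≈ 0.235294.
d = −(3/4) ln(1 − 4p/3) = −0.75 ln(1 − 0.313725) = −0.75 ln(0.686275)
  = −0.75 × (-0.376477) = 0.282358 substitutions/site.

0.282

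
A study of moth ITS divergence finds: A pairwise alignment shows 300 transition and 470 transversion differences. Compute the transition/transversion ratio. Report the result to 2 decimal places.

R = 300/470 = 0.638297… ≈ 0.64 (to 2 d.p.).

0.64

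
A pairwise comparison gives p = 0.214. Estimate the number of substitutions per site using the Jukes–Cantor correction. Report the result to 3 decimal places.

d = −(3/4) ln(1 − 4p/3) = −0.75 ln(1 − 0.285333) = −0.75 ln(0.714667)
  = −0.75 × (-0.335939) = 0.251954 substitutions/site.

0.252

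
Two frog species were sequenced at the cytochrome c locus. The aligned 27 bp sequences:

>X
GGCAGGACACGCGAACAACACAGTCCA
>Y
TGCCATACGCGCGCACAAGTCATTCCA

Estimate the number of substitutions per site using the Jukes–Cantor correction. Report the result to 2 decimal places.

The sequences differ at 9 of 27 sites (1, 4, 5, 6, 9, 14, 19, 20, 23), so p = 9/27 ≈ 0.333333.
d = −(3/4) ln(1 − 4p/3) = −0.75 ln(1 − 0.444444) = −0.75 ln(0.555556)
  = −0.75 × (-0.587786) = 0.440840 substitutions/site.

0.44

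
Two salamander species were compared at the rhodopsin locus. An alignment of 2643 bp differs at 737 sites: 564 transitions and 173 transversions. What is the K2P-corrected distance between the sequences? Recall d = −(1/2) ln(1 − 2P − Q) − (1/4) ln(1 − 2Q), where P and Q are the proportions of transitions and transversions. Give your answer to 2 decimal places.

0.37

P = 564/2643 ≈ 0.213394 and Q = 173/2643 ≈ 0.065456.
Under the Kimura two-parameter model, d = −½ ln(1 − 2P − Q) − ¼ ln(1 − 2Q).
1 − 2P − Q = 0.507756, giving −½ ln(0.507756) = 0.338877.
1 − 2Q = 0.869088, giving −¼ ln(0.869088) = 0.035078.
d = 0.338877 + 0.035078 = 0.373955.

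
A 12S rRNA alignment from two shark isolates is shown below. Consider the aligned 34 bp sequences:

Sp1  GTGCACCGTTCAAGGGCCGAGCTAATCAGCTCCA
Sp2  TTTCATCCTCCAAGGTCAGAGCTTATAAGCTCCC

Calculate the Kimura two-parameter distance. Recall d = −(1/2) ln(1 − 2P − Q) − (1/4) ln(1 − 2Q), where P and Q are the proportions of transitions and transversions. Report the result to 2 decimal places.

Of 34 sites, 2 differences are transitions and 8 are transversions, so P = 2/34 ≈ 0.058824 and Q = 8/34 ≈ 0.235294.
Under the Kimura two-parameter model, d = −½ ln(1 − 2P − Q) − ¼ ln(1 − 2Q).
1 − 2P − Q = 0.647058, giving −½ ln(0.647058) = 0.217660.
1 − 2Q = 0.529412, giving −¼ ln(0.529412) = 0.158997.
d = 0.217660 + 0.158997 = 0.376657.

0.38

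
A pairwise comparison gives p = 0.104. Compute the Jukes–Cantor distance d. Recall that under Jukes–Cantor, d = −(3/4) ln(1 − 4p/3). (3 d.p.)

d = −(3/4) ln(1 − 4p/3) = −0.75 ln(1 − 0.138667) = −0.75 ln(0.861333)
  = −0.75 × (-0.149274) = 0.111956 substitutions/site.

0.112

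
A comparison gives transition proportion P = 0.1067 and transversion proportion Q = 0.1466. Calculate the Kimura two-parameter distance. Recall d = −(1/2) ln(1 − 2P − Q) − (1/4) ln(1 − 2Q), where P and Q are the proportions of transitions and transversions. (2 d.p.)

0.31

Under the Kimura two-parameter model, d = −½ ln(1 − 2P − Q) − ¼ ln(1 − 2Q).
1 − 2P − Q = 0.64, giving −½ ln(0.64) = 0.223144.
1 − 2Q = 0.7068, giving −¼ ln(0.7068) = 0.086752.
d = 0.223144 + 0.086752 = 0.309896.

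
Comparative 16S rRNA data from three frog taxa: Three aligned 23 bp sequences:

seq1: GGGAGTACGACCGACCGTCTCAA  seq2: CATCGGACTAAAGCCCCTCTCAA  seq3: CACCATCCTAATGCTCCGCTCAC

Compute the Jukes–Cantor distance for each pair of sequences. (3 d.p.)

d(seq1,seq2) = 0.650, d(seq1,seq3) = 1.252, d(seq2,seq3) = 0.467

seq1–seq2: 10/23 sites differ → p ≈ 0.434783, d = −0.75 ln(1 − 0.579711) = 0.650110 ≈ 0.650.
seq1–seq3: 14/23 sites differ → p ≈ 0.608696, d = −0.75 ln(1 − 0.811595) = 1.251871 ≈ 1.252.
seq2–seq3: 8/23 sites differ → p ≈ 0.347826, d = −0.75 ln(1 − 0.463768) = 0.467391 ≈ 0.467.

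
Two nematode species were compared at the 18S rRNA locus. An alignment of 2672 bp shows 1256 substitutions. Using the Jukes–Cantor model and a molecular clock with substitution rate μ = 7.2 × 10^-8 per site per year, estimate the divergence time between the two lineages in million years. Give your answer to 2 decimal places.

5.13

p = 1256/2672 ≈ 0.47006.
d = −(3/4) ln(1 − 4p/3) = −0.75 ln(1 − 0.626747) = −0.75 ln(0.373253)
  = −0.75 × (-0.985499) = 0.739124 substitutions/site.
Under a molecular clock d = 2μt, so t = d/(2μ) = 0.739124 / (2 × 7.2 × 10^-8) = 5.13 million years.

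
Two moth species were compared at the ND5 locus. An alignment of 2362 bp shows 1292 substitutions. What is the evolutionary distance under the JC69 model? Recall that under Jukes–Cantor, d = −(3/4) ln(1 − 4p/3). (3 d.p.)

0.980

p = 1292/2362 ≈ 0.546994.
d = −(3/4) ln(1 − 4p/3) = −0.75 ln(1 − 0.729325) = −0.75 ln(0.270675)
  = −0.75 × (-1.306836) = 0.980127 substitutions/site.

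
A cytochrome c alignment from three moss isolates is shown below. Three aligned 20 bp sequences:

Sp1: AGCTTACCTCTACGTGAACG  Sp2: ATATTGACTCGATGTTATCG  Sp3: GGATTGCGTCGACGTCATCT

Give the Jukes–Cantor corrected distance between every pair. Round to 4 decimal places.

Sp1–Sp2: 8/20 sites differ → p = 0.4, d = −0.75 ln(1 − 0.533333) = 0.571605 ≈ 0.5716.
Sp1–Sp3: 8/20 sites differ → p = 0.4, d = −0.75 ln(1 − 0.533333) = 0.571605 ≈ 0.5716.
Sp2–Sp3: 7/20 sites differ → p = 0.35, d = −0.75 ln(1 − 0.466667) = 0.471457 ≈ 0.4715.

d(Sp1,Sp2) = 0.5716, d(Sp1,Sp3) = 0.5716, d(Sp2,Sp3) = 0.4715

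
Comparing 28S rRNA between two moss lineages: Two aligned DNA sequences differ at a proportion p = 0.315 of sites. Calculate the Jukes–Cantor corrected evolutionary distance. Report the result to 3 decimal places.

0.409

d = −(3/4) ln(1 − 4p/3) = −0.75 ln(1 − 0.42) = −0.75 ln(0.58)
  = −0.75 × (-0.544727) = 0.408545 substitutions/site.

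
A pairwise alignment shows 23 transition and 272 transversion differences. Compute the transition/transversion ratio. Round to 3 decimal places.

R = 23/272 = 0.084558… ≈ 0.085 (to 3 d.p.).

0.085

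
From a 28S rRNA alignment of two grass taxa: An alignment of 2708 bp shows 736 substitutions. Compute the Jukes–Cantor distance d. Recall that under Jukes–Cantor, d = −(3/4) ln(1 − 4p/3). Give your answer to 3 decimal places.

0.338

p = 736/2708 ≈ 0.271787.
d = −(3/4) ln(1 − 4p/3) = −0.75 ln(1 − 0.362383) = −0.75 ln(0.637617)
  = −0.75 × (-0.450017) = 0.337513 substitutions/site.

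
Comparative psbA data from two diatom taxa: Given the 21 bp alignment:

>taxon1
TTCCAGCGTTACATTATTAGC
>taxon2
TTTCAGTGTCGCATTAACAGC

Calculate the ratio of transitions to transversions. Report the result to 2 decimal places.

Transitions are A↔G and C↔T; transversions are all other mismatches.
Transitions: 5. Transversions: 1.
R = 5/1 = 5.00.

5.00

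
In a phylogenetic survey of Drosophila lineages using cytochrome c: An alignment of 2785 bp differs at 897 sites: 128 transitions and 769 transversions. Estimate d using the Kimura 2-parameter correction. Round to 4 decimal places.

P = 128/2785 ≈ 0.045961 and Q = 769/2785 ≈ 0.276122.
Under the Kimura two-parameter model, d = −½ ln(1 − 2P − Q) − ¼ ln(1 − 2Q).
1 − 2P − Q = 0.631956, giving −½ ln(0.631956) = 0.229468.
1 − 2Q = 0.447756, giving −¼ ln(0.447756) = 0.200877.
d = 0.229468 + 0.200877 = 0.430345.

0.4303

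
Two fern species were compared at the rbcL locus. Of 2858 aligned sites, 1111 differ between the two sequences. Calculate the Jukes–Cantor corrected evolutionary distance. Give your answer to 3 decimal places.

p = 1111/2858 ≈ 0.388733.
d = −(3/4) ln(1 − 4p/3) = −0.75 ln(1 − 0.518311) = −0.75 ln(0.481689)
  = −0.75 × (-0.730457) = 0.547843 substitutions/site.

0.548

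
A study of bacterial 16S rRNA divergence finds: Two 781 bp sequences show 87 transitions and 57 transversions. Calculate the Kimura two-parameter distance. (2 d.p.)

0.21

P = 87/781 ≈ 0.111396 and Q = 57/781 ≈ 0.072983.
Under the Kimura two-parameter model, d = −½ ln(1 − 2P − Q) − ¼ ln(1 − 2Q).
1 − 2P − Q = 0.704225, giving −½ ln(0.704225) = 0.175329.
1 − 2Q = 0.854034, giving −¼ ln(0.854034) = 0.039446.
d = 0.175329 + 0.039446 = 0.214775.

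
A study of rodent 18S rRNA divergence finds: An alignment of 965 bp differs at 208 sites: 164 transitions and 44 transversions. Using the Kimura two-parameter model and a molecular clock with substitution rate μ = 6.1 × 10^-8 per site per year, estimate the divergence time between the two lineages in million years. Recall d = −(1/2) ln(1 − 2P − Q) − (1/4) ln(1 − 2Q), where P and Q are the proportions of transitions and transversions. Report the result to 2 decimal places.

P = 164/965 ≈ 0.169948 and Q = 44/965 ≈ 0.045596.
Under the Kimura two-parameter model, d = −½ ln(1 − 2P − Q) − ¼ ln(1 − 2Q).
1 − 2P − Q = 0.614508, giving −½ ln(0.614508) = 0.243467.
1 − 2Q = 0.908808, giving −¼ ln(0.908808) = 0.023905.
d = 0.243467 + 0.023905 = 0.267372.
Under a molecular clock d = 2μt, so t = d/(2μ) = 0.267372 / (2 × 6.1 × 10^-8) = 2.19 million years.

2.19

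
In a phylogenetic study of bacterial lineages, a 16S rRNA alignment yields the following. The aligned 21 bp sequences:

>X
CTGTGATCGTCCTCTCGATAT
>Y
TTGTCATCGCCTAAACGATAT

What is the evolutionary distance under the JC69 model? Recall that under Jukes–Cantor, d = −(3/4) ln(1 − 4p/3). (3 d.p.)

0.441

The sequences differ at 7 of 21 sites (1, 5, 10, 12, 13, 14, 15), so p = 7/21 ≈ 0.333333.
d = −(3/4) ln(1 − 4p/3) = −0.75 ln(1 − 0.444444) = −0.75 ln(0.555556)
  = −0.75 × (-0.587786) = 0.440840 substitutions/site.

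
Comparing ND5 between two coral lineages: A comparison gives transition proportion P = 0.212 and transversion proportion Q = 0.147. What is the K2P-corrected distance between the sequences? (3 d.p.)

Under the Kimura two-parameter model, d = −½ ln(1 − 2P − Q) − ¼ ln(1 − 2Q).
1 − 2P − Q = 0.429, giving −½ ln(0.429) = 0.423149.
1 − 2Q = 0.706, giving −¼ ln(0.706) = 0.087035.
d = 0.423149 + 0.087035 = 0.510184.

0.510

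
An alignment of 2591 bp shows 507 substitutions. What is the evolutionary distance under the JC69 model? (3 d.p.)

p = 507/2591 ≈ 0.195677.
d = −(3/4) ln(1 − 4p/3) = −0.75 ln(1 − 0.260903) = −0.75 ln(0.739097)
  = −0.75 × (-0.302326) = 0.226745 substitutions/site.

0.227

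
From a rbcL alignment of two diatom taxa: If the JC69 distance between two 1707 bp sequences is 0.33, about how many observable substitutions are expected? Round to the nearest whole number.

456

Invert JC69: p = (3/4)(1 − e^(−4d/3)) = 0.75 × (1 − e^(-0.44)) = 0.75 × (1 − 0.644036) = 0.266973.
Expected differing sites = pL ≈ 0.266973 × 1707 = 455.722911 ≈ 456.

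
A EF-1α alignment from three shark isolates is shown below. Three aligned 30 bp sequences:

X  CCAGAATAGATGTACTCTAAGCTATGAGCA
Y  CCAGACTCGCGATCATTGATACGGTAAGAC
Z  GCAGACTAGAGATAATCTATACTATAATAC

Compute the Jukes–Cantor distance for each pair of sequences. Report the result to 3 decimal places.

X–Y: 16/30 sites differ → p ≈ 0.533333, d = −0.75 ln(1 − 0.711111) = 0.931285 ≈ 0.931.
X–Z: 11/30 sites differ → p ≈ 0.366667, d = −0.75 ln(1 − 0.488889) = 0.503376 ≈ 0.503.
Y–Z: 9/30 sites differ → p = 0.3, d = −0.75 ln(1 − 0.4) = 0.383119 ≈ 0.383.

d(X,Y) = 0.931, d(X,Z) = 0.503, d(Y,Z) = 0.383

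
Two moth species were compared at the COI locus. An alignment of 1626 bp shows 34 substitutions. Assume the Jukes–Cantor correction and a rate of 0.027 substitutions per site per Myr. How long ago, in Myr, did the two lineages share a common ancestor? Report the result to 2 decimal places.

p = 34/1626 ≈ 0.02091.
d = −(3/4) ln(1 − 4p/3) = −0.75 ln(1 − 0.02788) = −0.75 ln(0.97212)
  = −0.75 × (-0.028276) = 0.021207 substitutions/site.
Under a molecular clock d = 2μt, so t = d/(2μ) = 0.021207 / (2 × 0.027) = 0.39 Myr.

0.39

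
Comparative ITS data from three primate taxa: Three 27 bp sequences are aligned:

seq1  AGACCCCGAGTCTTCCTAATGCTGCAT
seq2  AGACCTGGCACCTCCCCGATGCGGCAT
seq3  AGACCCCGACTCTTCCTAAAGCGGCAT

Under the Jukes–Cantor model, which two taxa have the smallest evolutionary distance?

seq1 and seq3

seq1–seq2: 9/27 differ, p = 0.333, d = 0.441.
seq1–seq3: 3/27 differ, p = 0.111, d = 0.120.
seq2–seq3: 9/27 differ, p = 0.333, d = 0.441.
The smallest distance is between seq1 and seq3.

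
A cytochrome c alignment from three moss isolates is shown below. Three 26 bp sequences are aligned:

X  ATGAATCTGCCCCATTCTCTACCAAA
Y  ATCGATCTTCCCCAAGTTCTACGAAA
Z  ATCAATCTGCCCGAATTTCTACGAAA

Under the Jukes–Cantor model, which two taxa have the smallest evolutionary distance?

X–Y: 7/26 differ, p = 0.269, d = 0.334.
X–Z: 5/26 differ, p = 0.192, d = 0.222.
Y–Z: 4/26 differ, p = 0.154, d = 0.172.
The smallest distance is between Y and Z.

Y and Z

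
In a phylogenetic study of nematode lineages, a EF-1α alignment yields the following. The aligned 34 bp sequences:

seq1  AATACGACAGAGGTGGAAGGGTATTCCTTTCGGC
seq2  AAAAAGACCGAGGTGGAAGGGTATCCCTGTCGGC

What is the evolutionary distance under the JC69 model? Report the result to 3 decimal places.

The sequences differ at 5 of 34 sites (3, 5, 9, 25, 29), so p = 5/34 ≈ 0.147059.
d = −(3/4) ln(1 − 4p/3) = −0.75 ln(1 − 0.196079) = −0.75 ln(0.803921)
  = −0.75 × (-0.218254) = 0.163691 substitutions/site.

0.164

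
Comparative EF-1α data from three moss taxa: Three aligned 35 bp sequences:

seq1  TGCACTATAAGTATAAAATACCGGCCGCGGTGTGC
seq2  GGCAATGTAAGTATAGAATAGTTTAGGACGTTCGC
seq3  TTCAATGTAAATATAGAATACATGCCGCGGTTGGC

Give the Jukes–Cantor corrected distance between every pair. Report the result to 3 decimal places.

d(seq1,seq2) = 0.572, d(seq1,seq3) = 0.315, d(seq2,seq3) = 0.407

seq1–seq2: 14/35 sites differ → p = 0.4, d = −0.75 ln(1 − 0.533333) = 0.571605 ≈ 0.572.
seq1–seq3: 9/35 sites differ → p ≈ 0.257143, d = −0.75 ln(1 − 0.342857) = 0.314890 ≈ 0.315.
seq2–seq3: 11/35 sites differ → p ≈ 0.314286, d = −0.75 ln(1 − 0.419048) = 0.407315 ≈ 0.407.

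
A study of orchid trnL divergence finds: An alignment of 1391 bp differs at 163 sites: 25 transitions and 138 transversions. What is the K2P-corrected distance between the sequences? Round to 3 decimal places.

0.128

P = 25/1391 ≈ 0.017973 and Q = 138/1391 ≈ 0.099209.
Under the Kimura two-parameter model, d = −½ ln(1 − 2P − Q) − ¼ ln(1 − 2Q).
1 − 2P − Q = 0.864845, giving −½ ln(0.864845) = 0.072602.
1 − 2Q = 0.801582, giving −¼ ln(0.801582) = 0.055292.
d = 0.072602 + 0.055292 = 0.127894.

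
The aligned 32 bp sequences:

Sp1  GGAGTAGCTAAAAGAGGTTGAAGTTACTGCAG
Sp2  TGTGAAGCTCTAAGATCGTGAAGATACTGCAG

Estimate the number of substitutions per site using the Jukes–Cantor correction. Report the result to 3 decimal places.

The sequences differ at 9 of 32 sites (1, 3, 5, 10, 11, 16, 17, 18, 24), so p = 9/32 = 0.28125.
d = −(3/4) ln(1 − 4p/3) = −0.75 ln(1 − 0.375) = −0.75 ln(0.625)
  = −0.75 × (-0.470004) = 0.352503 substitutions/site.

0.353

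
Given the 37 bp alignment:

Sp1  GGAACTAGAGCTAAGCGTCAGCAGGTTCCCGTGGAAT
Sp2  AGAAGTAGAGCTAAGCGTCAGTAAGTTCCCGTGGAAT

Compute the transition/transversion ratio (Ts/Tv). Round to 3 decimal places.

Transitions are A↔G and C↔T; transversions are all other mismatches.
Transitions: 3. Transversions: 1.
R = 3/1 = 3.000.

3.000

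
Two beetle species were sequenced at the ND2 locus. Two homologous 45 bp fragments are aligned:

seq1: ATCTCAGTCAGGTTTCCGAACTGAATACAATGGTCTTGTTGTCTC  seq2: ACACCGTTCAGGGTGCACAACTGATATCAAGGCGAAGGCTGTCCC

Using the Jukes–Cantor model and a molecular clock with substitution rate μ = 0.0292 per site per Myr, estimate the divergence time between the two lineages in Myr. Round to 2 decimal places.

11.53

The sequences differ at 20 of 45 sites, so p = 20/45 ≈ 0.444444.
d = −(3/4) ln(1 − 4p/3) = −0.75 ln(1 − 0.592592) = −0.75 ln(0.407408)
  = −0.75 × (-0.897940) = 0.673455 substitutions/site.
Under a molecular clock d = 2μt, so t = d/(2μ) = 0.673455 / (2 × 0.0292) = 11.53 Myr.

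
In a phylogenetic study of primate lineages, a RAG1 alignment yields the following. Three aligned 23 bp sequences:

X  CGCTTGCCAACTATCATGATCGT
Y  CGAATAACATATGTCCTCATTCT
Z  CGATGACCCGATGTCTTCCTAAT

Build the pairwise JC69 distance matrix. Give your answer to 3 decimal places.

X–Y: 11/23 sites differ → p ≈ 0.478261, d = −0.75 ln(1 − 0.637681) = 0.761423 ≈ 0.761.
X–Z: 12/23 sites differ → p ≈ 0.521739, d = −0.75 ln(1 − 0.695652) = 0.892188 ≈ 0.892.
Y–Z: 9/23 sites differ → p ≈ 0.391304, d = −0.75 ln(1 − 0.521739) = 0.553199 ≈ 0.553.

d(X,Y) = 0.761, d(X,Z) = 0.892, d(Y,Z) = 0.553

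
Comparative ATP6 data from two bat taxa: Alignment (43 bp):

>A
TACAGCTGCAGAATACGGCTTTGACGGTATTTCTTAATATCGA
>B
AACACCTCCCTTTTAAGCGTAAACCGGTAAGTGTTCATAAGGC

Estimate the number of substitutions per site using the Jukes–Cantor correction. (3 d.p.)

The sequences differ at 21 of 43 sites, so p = 21/43 ≈ 0.488372.
d = −(3/4) ln(1 − 4p/3) = −0.75 ln(1 − 0.651163) = −0.75 ln(0.348837)
  = −0.75 × (-1.053151) = 0.789863 substitutions/site.

0.790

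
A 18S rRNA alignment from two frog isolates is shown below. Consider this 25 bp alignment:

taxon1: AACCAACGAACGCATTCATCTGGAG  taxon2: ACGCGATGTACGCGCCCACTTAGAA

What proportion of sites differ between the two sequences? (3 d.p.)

The sequences differ at 12 of 25 positions.
p = 12/25 = 0.480.

0.480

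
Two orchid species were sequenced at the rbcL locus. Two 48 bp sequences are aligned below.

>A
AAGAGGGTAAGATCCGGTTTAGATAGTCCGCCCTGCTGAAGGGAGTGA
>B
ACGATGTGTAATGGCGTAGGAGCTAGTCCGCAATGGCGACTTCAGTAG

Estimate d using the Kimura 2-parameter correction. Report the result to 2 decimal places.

Of 48 sites, 4 differences are transitions and 20 are transversions, so P = 4/48 ≈ 0.083333 and Q = 20/48 ≈ 0.416667.
Under the Kimura two-parameter model, d = −½ ln(1 − 2P − Q) − ¼ ln(1 − 2Q).
1 − 2P − Q = 0.416667, giving −½ ln(0.416667) = 0.437734.
1 − 2Q = 0.166666, giving −¼ ln(0.166666) = 0.447941.
d = 0.437734 + 0.447941 = 0.885675.

0.89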